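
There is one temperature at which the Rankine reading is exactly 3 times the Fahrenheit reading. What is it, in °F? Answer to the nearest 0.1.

Let F be the Fahrenheit reading. The Rankine reading is R = 1·F + 459.67.
Require R = 3·F: 1·F + 459.67 = 3·F.
(-2)·F = -459.67  ⇒  F = 229.8.

229.8°F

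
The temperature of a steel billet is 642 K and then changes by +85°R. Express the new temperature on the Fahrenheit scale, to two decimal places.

Initial temperature in Celsius: 642 - 273.15 = 368.8500°C.
The 85°R change is an interval, so only the factor 5/9 applies: +85 × 5/9 = +47.2222°C.
Final Celsius temperature: 368.8500 + 47.2222 = 416.0722°C.
In Fahrenheit: 416.0722 × 1.8 + 32 = 780.93°F.

780.93°F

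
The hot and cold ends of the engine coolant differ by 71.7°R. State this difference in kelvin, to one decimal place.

39.8 K

Only the scale ratio 5/9 matters for a change in temperature.
71.7 × 5/9 = 39.8.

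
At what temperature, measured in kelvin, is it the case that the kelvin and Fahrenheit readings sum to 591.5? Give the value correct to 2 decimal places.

375.42 K

Let K be the kelvin reading. The Fahrenheit reading is F = 1.8·K - 459.67.
Require K + F = 591.5: (2.8)·K - 459.67 = 591.5.
K = (591.5 + 459.67) / (2.8) = 375.42.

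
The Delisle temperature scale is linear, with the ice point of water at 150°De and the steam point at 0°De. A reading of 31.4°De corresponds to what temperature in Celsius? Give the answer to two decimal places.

79.07°C

Linear interpolation between the fixed points: C = (31.4 - 150) × 100 / (0 - 150) = 79.0667°C.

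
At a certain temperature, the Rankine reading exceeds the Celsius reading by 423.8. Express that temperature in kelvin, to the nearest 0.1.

188.3 K

Let x be the Rankine reading; then the Celsius reading is 5/9·x - 273.15.
(5/9·x - 273.15) - x = -423.8  ⇒  (-4/9)·x = -150.65  ⇒  x = 338.9625°R.
In Celsius: (338.9625 - 491.67) × 5/9 = -84.8375°C.
In kelvin: -84.8375 + 273.15 = 188.3 K.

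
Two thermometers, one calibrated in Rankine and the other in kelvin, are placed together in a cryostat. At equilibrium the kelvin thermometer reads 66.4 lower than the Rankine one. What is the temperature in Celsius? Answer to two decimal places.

-190.15°C

Let x be the Rankine reading; then the kelvin reading is 5/9·x.
(5/9·x) - x = -66.4  ⇒  (-4/9)·x = -66.4  ⇒  x = 149.4000°R.
In Celsius: (149.4 - 491.67) × 5/9 = -190.15°C.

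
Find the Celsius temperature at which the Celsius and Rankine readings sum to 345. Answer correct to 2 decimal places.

-52.38°C

Let C be the Celsius reading. The Rankine reading is R = 1.8·C + 491.67.
Require C + R = 345: (2.8)·C + 491.67 = 345.
C = (345 - 491.67) / (2.8) = -52.38.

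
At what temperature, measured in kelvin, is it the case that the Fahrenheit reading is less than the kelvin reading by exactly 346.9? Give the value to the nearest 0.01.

Let K be the kelvin reading. The Fahrenheit reading is F = 1.8·K - 459.67.
Require F - K = -346.9: (0.8)·K - 459.67 = -346.9.
K = (-346.9 + 459.67) / (0.8) = 140.96.

140.96 K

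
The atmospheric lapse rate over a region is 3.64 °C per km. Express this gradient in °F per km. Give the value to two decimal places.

Since only a temperature interval is involved, the additive offset between the scales drops out.
A change of 1°C is a change of 1.8°F, so 3.64 × 1.8 = 6.55.

6.55 °F/km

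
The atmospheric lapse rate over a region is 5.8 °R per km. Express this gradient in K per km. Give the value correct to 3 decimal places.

The quantity depends on a temperature interval, so only the ratio of degree sizes applies; the offset between the scales is irrelevant.
A change of 1°R is a change of 5/9 K, so 5.8 × 5/9 = 3.222.

3.222 K/km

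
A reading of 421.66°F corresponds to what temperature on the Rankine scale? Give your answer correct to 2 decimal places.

In Celsius: (421.66 - 32) × 5/9 = 216.4778°C.
In Rankine: 216.4778 × 1.8 + 491.67 = 881.33°R.

881.33°R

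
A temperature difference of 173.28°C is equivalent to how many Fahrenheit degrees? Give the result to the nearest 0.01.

An interval of 1°C corresponds to 1.8°F.
173.28 × 1.8 = 311.90.

311.90°F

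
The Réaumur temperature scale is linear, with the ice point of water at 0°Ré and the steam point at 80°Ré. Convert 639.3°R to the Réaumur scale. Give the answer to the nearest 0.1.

65.6°Ré

First in Celsius: (639.3 - 491.67) × 5/9 = 82.0167°C.
Linearly onto the Réaumur scale: 0 + (82.0167 / 100) × (80 - 0) = 65.6°Ré.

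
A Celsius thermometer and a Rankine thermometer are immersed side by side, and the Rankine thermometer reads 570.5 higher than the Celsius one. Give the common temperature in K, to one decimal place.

371.7 K

Let x be the Celsius reading; then the Rankine reading is 1.8·x + 491.67.
(1.8·x + 491.67) - x = 570.5  ⇒  (0.8)·x = 78.83  ⇒  x = 98.5375°C.
In kelvin: 98.5375 + 273.15 = 371.7 K.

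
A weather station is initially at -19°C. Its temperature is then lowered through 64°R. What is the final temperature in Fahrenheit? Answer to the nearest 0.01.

The 64°R change is an interval, so only the factor 5/9 applies: -64 × 5/9 = -35.5556°C.
Final Celsius temperature: -19.0000 - 35.5556 = -54.5556°C.
In Fahrenheit: -54.5556 × 1.8 + 32 = -66.20°F.

-66.20°F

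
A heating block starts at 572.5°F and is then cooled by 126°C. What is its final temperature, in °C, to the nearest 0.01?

Initial temperature in Celsius: (572.5 - 32) × 5/9 = 300.2778°C.
Final Celsius temperature: 300.2778 - 126.0000 = 174.2778°C.

174.28°C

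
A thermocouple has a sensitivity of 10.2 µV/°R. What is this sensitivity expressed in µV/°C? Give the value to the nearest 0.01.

Since only a temperature interval is involved, the additive offset between the scales drops out.
A change of 1°C is a change of 1.8°R, so per °C the value is 10.2 × 1.8 = 18.36.

18.36 µV/°C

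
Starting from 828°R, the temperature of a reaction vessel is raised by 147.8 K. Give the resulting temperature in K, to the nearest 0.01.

607.80 K

Initial temperature in Celsius: (828 - 491.67) × 5/9 = 186.8500°C.
The 147.8 K change is an interval; Kelvin and Celsius degrees are the same size, so ΔC = +147.8°C.
Final Celsius temperature: 186.8500 + 147.8000 = 334.6500°C.
In kelvin: 334.6500 + 273.15 = 607.80 K.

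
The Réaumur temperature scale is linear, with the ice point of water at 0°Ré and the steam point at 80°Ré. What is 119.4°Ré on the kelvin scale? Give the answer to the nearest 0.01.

422.40 K

Linear interpolation between the fixed points: C = (119.4 - 0) × 100 / (80 - 0) = 149.2500°C.
Then 149.2500 + 273.15 = 422.40 K.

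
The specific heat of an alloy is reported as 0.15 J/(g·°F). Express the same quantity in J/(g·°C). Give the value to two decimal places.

Since only a temperature interval is involved, the additive offset between the scales drops out.
A change of 1°C is a change of 1.8°F, so per °C the value is 0.15 × 1.8 = 0.27.

0.27 J/(g·°C)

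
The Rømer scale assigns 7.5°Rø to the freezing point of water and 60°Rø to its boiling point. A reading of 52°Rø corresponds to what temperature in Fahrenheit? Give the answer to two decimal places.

184.57°F

Linear interpolation between the fixed points: C = (52 - 7.5) × 100 / (60 - 7.5) = 84.7619°C.
Then 84.7619 × 1.8 + 32 = 184.57°F.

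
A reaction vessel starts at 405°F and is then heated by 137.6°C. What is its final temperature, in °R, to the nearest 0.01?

Initial temperature in Celsius: (405 - 32) × 5/9 = 207.2222°C.
Final Celsius temperature: 207.2222 + 137.6000 = 344.8222°C.
In Rankine: 344.8222 × 1.8 + 491.67 = 1112.35°R.

1112.35°R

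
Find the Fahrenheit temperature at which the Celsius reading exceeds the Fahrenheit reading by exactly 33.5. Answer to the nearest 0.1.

Let F be the Fahrenheit reading. The Celsius reading is C = 5/9·F - 17.7778.
Require C - F = 33.5: (-4/9)·F - 17.7778 = 33.5.
F = (33.5 + 17.7778) / (-4/9) = -115.4.

-115.4°F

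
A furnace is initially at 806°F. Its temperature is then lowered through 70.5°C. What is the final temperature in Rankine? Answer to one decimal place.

Initial temperature in Celsius: (806 - 32) × 5/9 = 430.0000°C.
Final Celsius temperature: 430.0000 - 70.5000 = 359.5000°C.
In Rankine: 359.5000 × 1.8 + 491.67 = 1138.8°R.

1138.8°R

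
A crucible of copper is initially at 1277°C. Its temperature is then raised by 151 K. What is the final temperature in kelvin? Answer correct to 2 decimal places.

The 151 K change is an interval; Kelvin and Celsius degrees are the same size, so ΔC = +151°C.
Final Celsius temperature: 1277.0000 + 151.0000 = 1428.0000°C.
In kelvin: 1428.0000 + 273.15 = 1701.15 K.

1701.15 K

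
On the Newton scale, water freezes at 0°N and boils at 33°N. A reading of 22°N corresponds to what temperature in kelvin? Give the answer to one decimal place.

Linear interpolation between the fixed points: C = (22 - 0) × 100 / (33 - 0) = 66.6667°C.
Then 66.6667 + 273.15 = 339.8 K.

339.8 K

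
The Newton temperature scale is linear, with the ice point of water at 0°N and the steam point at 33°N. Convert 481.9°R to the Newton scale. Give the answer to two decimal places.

-1.79°N

First in Celsius: (481.9 - 491.67) × 5/9 = -5.4278°C.
Linearly onto the Newton scale: 0 + (-5.4278 / 100) × (33 - 0) = -1.79°N.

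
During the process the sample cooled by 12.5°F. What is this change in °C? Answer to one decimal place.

6.9°C

Only the scale ratio 5/9 matters for a change in temperature.
12.5 × 5/9 = 6.9.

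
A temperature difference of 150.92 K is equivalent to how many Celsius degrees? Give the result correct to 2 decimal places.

150.92°C

Kelvin and Celsius degrees are the same size, so the interval is unchanged: 150.92.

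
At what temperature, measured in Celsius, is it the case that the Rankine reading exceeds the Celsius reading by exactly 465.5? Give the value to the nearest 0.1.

Let C be the Celsius reading. The Rankine reading is R = 1.8·C + 491.67.
Require R - C = 465.5: (0.8)·C + 491.67 = 465.5.
C = (465.5 - 491.67) / (0.8) = -32.7.

-32.7°C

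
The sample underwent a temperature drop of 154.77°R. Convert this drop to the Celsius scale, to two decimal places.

85.98°C

Only the scale ratio 5/9 matters for a change in temperature.
154.77 × 5/9 = 85.98.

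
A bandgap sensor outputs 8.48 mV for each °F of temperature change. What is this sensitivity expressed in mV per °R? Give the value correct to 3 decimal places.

The quantity depends on a temperature interval, so only the ratio of degree sizes applies; the offset between the scales is irrelevant.
A change of 1°R is a change of 1°F, so per °R the value is 8.48 × 1 = 8.480.

8.480 mV per °R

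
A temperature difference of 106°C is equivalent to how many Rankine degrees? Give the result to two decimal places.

Only the scale ratio 1.8 matters for a change in temperature.
106 × 1.8 = 190.80.

190.80°R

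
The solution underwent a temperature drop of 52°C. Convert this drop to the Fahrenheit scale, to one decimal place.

For a temperature interval the offset drops out; only the factor 1.8 applies.
52 × 1.8 = 93.6.

93.6°F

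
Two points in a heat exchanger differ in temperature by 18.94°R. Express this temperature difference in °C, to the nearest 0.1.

10.5°C

Only the scale ratio 5/9 matters for a change in temperature.
18.94 × 5/9 = 10.5.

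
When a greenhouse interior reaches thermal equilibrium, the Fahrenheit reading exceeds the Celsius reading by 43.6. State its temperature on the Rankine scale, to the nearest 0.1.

Let x be the Fahrenheit reading; then the Celsius reading is 5/9·x - 17.7778.
(5/9·x - 17.7778) - x = -43.6  ⇒  (-4/9)·x = -25.8222  ⇒  x = 58.1000°F.
In Celsius: (58.1 - 32) × 5/9 = 14.5000°C.
In Rankine: 14.5000 × 1.8 + 491.67 = 517.8°R.

517.8°R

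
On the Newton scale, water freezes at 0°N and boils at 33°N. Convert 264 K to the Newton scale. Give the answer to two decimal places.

First in Celsius: 264 - 273.15 = -9.1500°C.
Linearly onto the Newton scale: 0 + (-9.1500 / 100) × (33 - 0) = -3.02°N.

-3.02°N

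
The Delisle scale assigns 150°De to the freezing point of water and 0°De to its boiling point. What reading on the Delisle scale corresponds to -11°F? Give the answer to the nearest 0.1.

185.8°De

First in Celsius: (-11 - 32) × 5/9 = -23.8889°C.
Linearly onto the Delisle scale: 150 + (-23.8889 / 100) × (0 - 150) = 185.8°De.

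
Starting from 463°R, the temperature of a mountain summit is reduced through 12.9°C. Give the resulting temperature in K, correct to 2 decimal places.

Initial temperature in Celsius: (463 - 491.67) × 5/9 = -15.9278°C.
Final Celsius temperature: -15.9278 - 12.9000 = -28.8278°C.
In kelvin: -28.8278 + 273.15 = 244.32 K.

244.32 K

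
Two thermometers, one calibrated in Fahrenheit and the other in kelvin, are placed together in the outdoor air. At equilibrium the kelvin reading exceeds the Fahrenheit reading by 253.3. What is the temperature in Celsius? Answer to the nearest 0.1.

Let x be the Fahrenheit reading; then the kelvin reading is 5/9·x + 255.372.
(5/9·x + 255.372) - x = 253.3  ⇒  (-4/9)·x = -2.07222  ⇒  x = 4.6625°F.
In Celsius: (4.6625 - 32) × 5/9 = -15.2°C.

-15.2°C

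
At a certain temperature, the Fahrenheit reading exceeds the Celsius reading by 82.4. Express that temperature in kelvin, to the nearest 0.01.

336.15 K

Let x be the Fahrenheit reading; then the Celsius reading is 5/9·x - 17.7778.
(5/9·x - 17.7778) - x = -82.4  ⇒  (-4/9)·x = -64.6222  ⇒  x = 145.4000°F.
In Celsius: (145.4 - 32) × 5/9 = 63.0000°C.
In kelvin: 63.0000 + 273.15 = 336.15 K.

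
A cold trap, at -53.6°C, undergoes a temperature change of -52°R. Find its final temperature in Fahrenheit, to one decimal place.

The 52°R change is an interval, so only the factor 5/9 applies: -52 × 5/9 = -28.8889°C.
Final Celsius temperature: -53.6000 - 28.8889 = -82.4889°C.
In Fahrenheit: -82.4889 × 1.8 + 32 = -116.5°F.

-116.5°F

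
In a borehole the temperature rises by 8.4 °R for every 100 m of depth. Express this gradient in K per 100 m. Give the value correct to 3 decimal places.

4.667 K/100 m

The quantity depends on a temperature interval, so only the ratio of degree sizes applies; the offset between the scales is irrelevant.
A change of 1°R is a change of 5/9 K, so 8.4 × 5/9 = 4.667.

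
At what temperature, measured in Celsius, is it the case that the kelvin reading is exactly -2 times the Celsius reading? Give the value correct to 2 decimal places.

Let C be the Celsius reading. The kelvin reading is K = 1·C + 273.15.
Require K = -2·C: 1·C + 273.15 = -2·C.
(3)·C = -273.15  ⇒  C = -91.05.

-91.05°C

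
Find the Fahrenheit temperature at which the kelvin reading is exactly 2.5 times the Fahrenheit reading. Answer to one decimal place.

131.3°F

Let F be the Fahrenheit reading. The kelvin reading is K = 5/9·F + 255.372.
Require K = 2.5·F: 5/9·F + 255.372 = 2.5·F.
(-35/18)·F = -255.372  ⇒  F = 131.3.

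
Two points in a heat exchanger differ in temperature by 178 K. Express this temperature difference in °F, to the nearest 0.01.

320.40°F

For a temperature interval the offset drops out; only the factor 1.8 applies.
178 × 1.8 = 320.40.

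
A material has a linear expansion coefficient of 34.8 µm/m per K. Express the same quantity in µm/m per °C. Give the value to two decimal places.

Since only a temperature interval is involved, the additive offset between the scales drops out.
A change of 1°C is a change of 1 K, so per °C the value is 34.8 × 1 = 34.80.

34.80 µm/m per °C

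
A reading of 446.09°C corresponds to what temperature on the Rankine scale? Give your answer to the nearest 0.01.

In Rankine: 446.0900 × 1.8 + 491.67 = 1294.63°R.

1294.63°R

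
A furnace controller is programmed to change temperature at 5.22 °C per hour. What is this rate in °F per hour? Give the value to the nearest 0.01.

9.40 °F/hour

Since only a temperature interval is involved, the additive offset between the scales drops out.
A change of 1°C is a change of 1.8°F, so 5.22 × 1.8 = 9.40.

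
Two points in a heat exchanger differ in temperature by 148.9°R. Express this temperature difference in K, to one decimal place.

Only the scale ratio 5/9 matters for a change in temperature.
148.9 × 5/9 = 82.7.

82.7 K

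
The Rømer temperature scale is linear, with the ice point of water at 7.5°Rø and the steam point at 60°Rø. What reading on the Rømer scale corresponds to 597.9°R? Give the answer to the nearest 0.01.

38.48°Rø

First in Celsius: (597.9 - 491.67) × 5/9 = 59.0167°C.
Linearly onto the Rømer scale: 7.5 + (59.0167 / 100) × (60 - 7.5) = 38.48°Rø.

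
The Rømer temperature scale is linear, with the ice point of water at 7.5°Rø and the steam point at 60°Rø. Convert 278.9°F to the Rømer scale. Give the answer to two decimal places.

First in Celsius: (278.9 - 32) × 5/9 = 137.1667°C.
Linearly onto the Rømer scale: 7.5 + (137.1667 / 100) × (60 - 7.5) = 79.51°Rø.

79.51°Rø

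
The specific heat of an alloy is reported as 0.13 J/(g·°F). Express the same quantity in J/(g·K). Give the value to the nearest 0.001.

0.234 J/(g·K)

Since only a temperature interval is involved, the additive offset between the scales drops out.
A change of 1 K is a change of 1.8°F, so per K the value is 0.13 × 1.8 = 0.234.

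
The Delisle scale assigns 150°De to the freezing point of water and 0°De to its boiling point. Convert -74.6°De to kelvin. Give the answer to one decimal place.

Linear interpolation between the fixed points: C = (-74.6 - 150) × 100 / (0 - 150) = 149.7333°C.
Then 149.7333 + 273.15 = 422.9 K.

422.9 K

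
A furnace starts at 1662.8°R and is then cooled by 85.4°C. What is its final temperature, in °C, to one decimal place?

Initial temperature in Celsius: (1662.8 - 491.67) × 5/9 = 650.6278°C.
Final Celsius temperature: 650.6278 - 85.4000 = 565.2278°C.

565.2°C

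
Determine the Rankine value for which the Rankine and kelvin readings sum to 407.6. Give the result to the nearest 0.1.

262.0°R

Let R be the Rankine reading. The kelvin reading is K = 5/9·R.
Require R + K = 407.6: (14/9)·R = 407.6.
R = (407.6) / (14/9) = 262.0.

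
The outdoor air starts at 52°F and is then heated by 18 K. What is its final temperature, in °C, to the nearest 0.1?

Initial temperature in Celsius: (52 - 32) × 5/9 = 11.1111°C.
The 18 K change is an interval; Kelvin and Celsius degrees are the same size, so ΔC = +18°C.
Final Celsius temperature: 11.1111 + 18.0000 = 29.1111°C.

29.1°C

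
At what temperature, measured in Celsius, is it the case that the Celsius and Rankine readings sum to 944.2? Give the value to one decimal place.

Let C be the Celsius reading. The Rankine reading is R = 1.8·C + 491.67.
Require C + R = 944.2: (2.8)·C + 491.67 = 944.2.
C = (944.2 - 491.67) / (2.8) = 161.6.

161.6°C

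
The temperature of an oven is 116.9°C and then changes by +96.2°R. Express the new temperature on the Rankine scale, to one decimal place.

798.3°R

The 96.2°R change is an interval, so only the factor 5/9 applies: +96.2 × 5/9 = +53.4444°C.
Final Celsius temperature: 116.9000 + 53.4444 = 170.3444°C.
In Rankine: 170.3444 × 1.8 + 491.67 = 798.3°R.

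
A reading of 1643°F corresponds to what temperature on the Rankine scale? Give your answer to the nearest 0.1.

In Celsius: (1643 - 32) × 5/9 = 895.0000°C.
In Rankine: 895.0000 × 1.8 + 491.67 = 2102.7°R.

2102.7°R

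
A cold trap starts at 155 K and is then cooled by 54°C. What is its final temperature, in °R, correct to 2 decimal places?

Initial temperature in Celsius: 155 - 273.15 = -118.1500°C.
Final Celsius temperature: -118.1500 - 54.0000 = -172.1500°C.
In Rankine: -172.1500 × 1.8 + 491.67 = 181.80°R.

181.80°R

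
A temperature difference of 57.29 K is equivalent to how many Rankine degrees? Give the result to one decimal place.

103.1°R

Only the scale ratio 1.8 matters for a change in temperature.
57.29 × 1.8 = 103.1.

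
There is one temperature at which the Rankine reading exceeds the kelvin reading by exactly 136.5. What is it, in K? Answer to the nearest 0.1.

Let K be the kelvin reading. The Rankine reading is R = 1.8·K.
Require R - K = 136.5: (0.8)·K = 136.5.
K = (136.5) / (0.8) = 170.6.

170.6 K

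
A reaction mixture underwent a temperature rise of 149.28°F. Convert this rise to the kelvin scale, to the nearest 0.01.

82.93 K

Only the scale ratio 5/9 matters for a change in temperature.
149.28 × 5/9 = 82.93.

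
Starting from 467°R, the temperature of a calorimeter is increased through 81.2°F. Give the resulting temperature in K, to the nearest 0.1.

304.6 K

Initial temperature in Celsius: (467 - 491.67) × 5/9 = -13.7056°C.
The 81.2°F change is an interval, so only the factor 5/9 applies: +81.2 × 5/9 = +45.1111°C.
Final Celsius temperature: -13.7056 + 45.1111 = 31.4056°C.
In kelvin: 31.4056 + 273.15 = 304.6 K.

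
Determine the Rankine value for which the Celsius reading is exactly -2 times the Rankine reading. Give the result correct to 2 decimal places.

Let R be the Rankine reading. The Celsius reading is C = 5/9·R - 273.15.
Require C = -2·R: 5/9·R - 273.15 = -2·R.
(23/9)·R = 273.15  ⇒  R = 106.88.

106.88°R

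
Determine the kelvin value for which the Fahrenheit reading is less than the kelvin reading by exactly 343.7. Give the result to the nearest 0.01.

144.96 K

Let K be the kelvin reading. The Fahrenheit reading is F = 1.8·K - 459.67.
Require F - K = -343.7: (0.8)·K - 459.67 = -343.7.
K = (-343.7 + 459.67) / (0.8) = 144.96.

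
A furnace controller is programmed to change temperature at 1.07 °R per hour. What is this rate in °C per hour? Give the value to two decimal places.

The quantity depends on a temperature interval, so only the ratio of degree sizes applies; the offset between the scales is irrelevant.
A change of 1°R is a change of 5/9°C, so 1.07 × 5/9 = 0.59.

0.59 °C/hour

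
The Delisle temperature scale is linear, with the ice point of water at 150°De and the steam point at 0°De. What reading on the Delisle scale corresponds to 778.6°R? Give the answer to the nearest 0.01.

First in Celsius: (778.6 - 491.67) × 5/9 = 159.4056°C.
Linearly onto the Delisle scale: 150 + (159.4056 / 100) × (0 - 150) = -89.11°De.

-89.11°De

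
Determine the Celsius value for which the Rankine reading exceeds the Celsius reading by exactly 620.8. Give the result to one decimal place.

161.4°C

Let C be the Celsius reading. The Rankine reading is R = 1.8·C + 491.67.
Require R - C = 620.8: (0.8)·C + 491.67 = 620.8.
C = (620.8 - 491.67) / (0.8) = 161.4.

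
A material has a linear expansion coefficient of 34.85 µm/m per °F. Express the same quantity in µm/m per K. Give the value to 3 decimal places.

The quantity depends on a temperature interval, so only the ratio of degree sizes applies; the offset between the scales is irrelevant.
A change of 1 K is a change of 1.8°F, so per K the value is 34.85 × 1.8 = 62.730.

62.730 µm/m per K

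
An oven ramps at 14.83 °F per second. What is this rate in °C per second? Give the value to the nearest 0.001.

8.239 °C/second

Since only a temperature interval is involved, the additive offset between the scales drops out.
A change of 1°F is a change of 5/9°C, so 14.83 × 5/9 = 8.239.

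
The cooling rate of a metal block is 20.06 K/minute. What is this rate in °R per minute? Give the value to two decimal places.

36.11 °R/minute

Since only a temperature interval is involved, the additive offset between the scales drops out.
A change of 1 K is a change of 1.8°R, so 20.06 × 1.8 = 36.11.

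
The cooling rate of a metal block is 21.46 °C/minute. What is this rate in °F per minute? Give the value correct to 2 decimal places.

38.63 °F/minute

Since only a temperature interval is involved, the additive offset between the scales drops out.
A change of 1°C is a change of 1.8°F, so 21.46 × 1.8 = 38.63.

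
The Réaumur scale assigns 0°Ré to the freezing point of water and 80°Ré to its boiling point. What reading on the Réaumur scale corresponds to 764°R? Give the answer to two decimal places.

121.04°Ré

First in Celsius: (764 - 491.67) × 5/9 = 151.2944°C.
Linearly onto the Réaumur scale: 0 + (151.2944 / 100) × (80 - 0) = 121.04°Ré.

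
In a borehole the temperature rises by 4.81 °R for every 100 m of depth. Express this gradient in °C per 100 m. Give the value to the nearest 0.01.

The quantity depends on a temperature interval, so only the ratio of degree sizes applies; the offset between the scales is irrelevant.
A change of 1°R is a change of 5/9°C, so 4.81 × 5/9 = 2.67.

2.67 °C/100 m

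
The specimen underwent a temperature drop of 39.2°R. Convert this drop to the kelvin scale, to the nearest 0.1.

For a temperature interval the offset drops out; only the factor 5/9 applies.
39.2 × 5/9 = 21.8.

21.8 K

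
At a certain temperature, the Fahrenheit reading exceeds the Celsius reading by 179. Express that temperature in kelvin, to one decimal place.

Let x be the Fahrenheit reading; then the Celsius reading is 5/9·x - 17.7778.
(5/9·x - 17.7778) - x = -179  ⇒  (-4/9)·x = -161.222  ⇒  x = 362.7500°F.
In Celsius: (362.75 - 32) × 5/9 = 183.7500°C.
In kelvin: 183.7500 + 273.15 = 456.9 K.

456.9 K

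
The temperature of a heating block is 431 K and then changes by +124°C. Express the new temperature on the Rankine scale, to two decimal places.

999.00°R

Initial temperature in Celsius: 431 - 273.15 = 157.8500°C.
Final Celsius temperature: 157.8500 + 124.0000 = 281.8500°C.
In Rankine: 281.8500 × 1.8 + 491.67 = 999.00°R.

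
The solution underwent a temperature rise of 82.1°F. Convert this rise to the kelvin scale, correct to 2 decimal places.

45.61 K

An interval of 1°F corresponds to 5/9 K.
82.1 × 5/9 = 45.61.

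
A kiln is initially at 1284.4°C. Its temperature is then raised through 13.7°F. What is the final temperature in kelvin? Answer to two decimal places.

1565.16 K

The 13.7°F change is an interval, so only the factor 5/9 applies: +13.7 × 5/9 = +7.6111°C.
Final Celsius temperature: 1284.4000 + 7.6111 = 1292.0111°C.
In kelvin: 1292.0111 + 273.15 = 1565.16 K.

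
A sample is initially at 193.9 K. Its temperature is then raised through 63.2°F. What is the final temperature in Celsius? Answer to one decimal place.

Initial temperature in Celsius: 193.9 - 273.15 = -79.2500°C.
The 63.2°F change is an interval, so only the factor 5/9 applies: +63.2 × 5/9 = +35.1111°C.
Final Celsius temperature: -79.2500 + 35.1111 = -44.1389°C.

-44.1°C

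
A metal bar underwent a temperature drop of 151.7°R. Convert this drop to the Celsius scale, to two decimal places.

84.28°C

Only the scale ratio 5/9 matters for a change in temperature.
151.7 × 5/9 = 84.28.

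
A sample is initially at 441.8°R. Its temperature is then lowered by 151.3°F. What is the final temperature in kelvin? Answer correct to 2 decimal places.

161.39 K

Initial temperature in Celsius: (441.8 - 491.67) × 5/9 = -27.7056°C.
The 151.3°F change is an interval, so only the factor 5/9 applies: -151.3 × 5/9 = -84.0556°C.
Final Celsius temperature: -27.7056 - 84.0556 = -111.7611°C.
In kelvin: -111.7611 + 273.15 = 161.39 K.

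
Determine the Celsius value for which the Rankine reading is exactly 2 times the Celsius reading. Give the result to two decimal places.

2458.35°C

Let C be the Celsius reading. The Rankine reading is R = 1.8·C + 491.67.
Require R = 2·C: 1.8·C + 491.67 = 2·C.
(-0.2)·C = -491.67  ⇒  C = 2458.35.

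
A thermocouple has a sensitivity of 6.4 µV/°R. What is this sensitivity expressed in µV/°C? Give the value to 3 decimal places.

Since only a temperature interval is involved, the additive offset between the scales drops out.
A change of 1°C is a change of 1.8°R, so per °C the value is 6.4 × 1.8 = 11.520.

11.520 µV/°C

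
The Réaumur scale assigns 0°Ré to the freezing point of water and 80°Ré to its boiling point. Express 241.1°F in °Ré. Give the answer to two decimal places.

First in Celsius: (241.1 - 32) × 5/9 = 116.1667°C.
Linearly onto the Réaumur scale: 0 + (116.1667 / 100) × (80 - 0) = 92.93°Ré.

92.93°Ré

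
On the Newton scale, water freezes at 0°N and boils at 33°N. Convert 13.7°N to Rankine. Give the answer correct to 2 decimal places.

566.40°R

Linear interpolation between the fixed points: C = (13.7 - 0) × 100 / (33 - 0) = 41.5152°C.
Then 41.5152 × 1.8 + 491.67 = 566.40°R.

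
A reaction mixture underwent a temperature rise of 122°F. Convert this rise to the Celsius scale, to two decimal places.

For a temperature interval the offset drops out; only the factor 5/9 applies.
122 × 5/9 = 67.78.

67.78°C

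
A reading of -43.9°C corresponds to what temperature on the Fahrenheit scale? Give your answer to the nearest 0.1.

In Fahrenheit: -43.9000 × 1.8 + 32 = -47.0°F.

-47.0°F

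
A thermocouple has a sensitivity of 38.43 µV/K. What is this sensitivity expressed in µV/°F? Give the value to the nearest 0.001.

21.350 µV/°F

The quantity depends on a temperature interval, so only the ratio of degree sizes applies; the offset between the scales is irrelevant.
A change of 1°F is a change of 5/9 K, so per °F the value is 38.43 × 5/9 = 21.350.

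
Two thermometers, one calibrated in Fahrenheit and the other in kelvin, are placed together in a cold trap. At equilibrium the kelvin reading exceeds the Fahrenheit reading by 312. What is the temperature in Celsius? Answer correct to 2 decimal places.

-88.56°C

Let x be the Fahrenheit reading; then the kelvin reading is 5/9·x + 255.372.
(5/9·x + 255.372) - x = 312  ⇒  (-4/9)·x = 56.6278  ⇒  x = -127.4125°F.
In Celsius: (-127.4125 - 32) × 5/9 = -88.56°C.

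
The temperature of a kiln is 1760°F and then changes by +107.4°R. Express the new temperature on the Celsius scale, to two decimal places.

Initial temperature in Celsius: (1760 - 32) × 5/9 = 960.0000°C.
The 107.4°R change is an interval, so only the factor 5/9 applies: +107.4 × 5/9 = +59.6667°C.
Final Celsius temperature: 960.0000 + 59.6667 = 1019.6667°C.

1019.67°C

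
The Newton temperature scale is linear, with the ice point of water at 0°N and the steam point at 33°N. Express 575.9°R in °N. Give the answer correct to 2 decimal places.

15.44°N

First in Celsius: (575.9 - 491.67) × 5/9 = 46.7944°C.
Linearly onto the Newton scale: 0 + (46.7944 / 100) × (33 - 0) = 15.44°N.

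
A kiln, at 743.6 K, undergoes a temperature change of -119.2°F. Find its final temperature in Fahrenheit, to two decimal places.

759.61°F

Initial temperature in Celsius: 743.6 - 273.15 = 470.4500°C.
The 119.2°F change is an interval, so only the factor 5/9 applies: -119.2 × 5/9 = -66.2222°C.
Final Celsius temperature: 470.4500 - 66.2222 = 404.2278°C.
In Fahrenheit: 404.2278 × 1.8 + 32 = 759.61°F.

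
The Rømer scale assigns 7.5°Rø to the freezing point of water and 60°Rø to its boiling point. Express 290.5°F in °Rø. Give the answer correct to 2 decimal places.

82.90°Rø

First in Celsius: (290.5 - 32) × 5/9 = 143.6111°C.
Linearly onto the Rømer scale: 7.5 + (143.6111 / 100) × (60 - 7.5) = 82.90°Rø.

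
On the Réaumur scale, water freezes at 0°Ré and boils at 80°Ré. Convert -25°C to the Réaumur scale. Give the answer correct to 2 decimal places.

Linearly onto the Réaumur scale: 0 + (-25.0000 / 100) × (80 - 0) = -20.00°Ré.

-20.00°Ré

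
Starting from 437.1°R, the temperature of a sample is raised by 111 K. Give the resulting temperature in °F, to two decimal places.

Initial temperature in Celsius: (437.1 - 491.67) × 5/9 = -30.3167°C.
The 111 K change is an interval; Kelvin and Celsius degrees are the same size, so ΔC = +111°C.
Final Celsius temperature: -30.3167 + 111.0000 = 80.6833°C.
In Fahrenheit: 80.6833 × 1.8 + 32 = 177.23°F.

177.23°F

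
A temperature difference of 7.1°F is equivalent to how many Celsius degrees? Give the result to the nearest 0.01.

3.94°C

For a temperature interval the offset drops out; only the factor 5/9 applies.
7.1 × 5/9 = 3.94.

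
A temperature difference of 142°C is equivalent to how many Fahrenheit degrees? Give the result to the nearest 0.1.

255.6°F

For a temperature interval the offset drops out; only the factor 1.8 applies.
142 × 1.8 = 255.6.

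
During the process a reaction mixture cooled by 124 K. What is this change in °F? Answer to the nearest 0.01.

223.20°F

An interval of 1 K corresponds to 1.8°F.
124 × 1.8 = 223.20.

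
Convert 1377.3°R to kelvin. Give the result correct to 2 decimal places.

In Celsius: (1377.3 - 491.67) × 5/9 = 492.0167°C.
In kelvin: 492.0167 + 273.15 = 765.17 K.

765.17 K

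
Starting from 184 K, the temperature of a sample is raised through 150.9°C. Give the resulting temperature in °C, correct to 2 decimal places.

Initial temperature in Celsius: 184 - 273.15 = -89.1500°C.
Final Celsius temperature: -89.1500 + 150.9000 = 61.7500°C.

61.75°C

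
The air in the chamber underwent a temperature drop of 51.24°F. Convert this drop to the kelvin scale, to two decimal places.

Only the scale ratio 5/9 matters for a change in temperature.
51.24 × 5/9 = 28.47.

28.47 K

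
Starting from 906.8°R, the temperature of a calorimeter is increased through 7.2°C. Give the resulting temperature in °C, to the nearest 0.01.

Initial temperature in Celsius: (906.8 - 491.67) × 5/9 = 230.6278°C.
Final Celsius temperature: 230.6278 + 7.2000 = 237.8278°C.

237.83°C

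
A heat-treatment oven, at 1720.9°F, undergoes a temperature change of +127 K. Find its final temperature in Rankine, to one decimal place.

Initial temperature in Celsius: (1720.9 - 32) × 5/9 = 938.2778°C.
The 127 K change is an interval; Kelvin and Celsius degrees are the same size, so ΔC = +127°C.
Final Celsius temperature: 938.2778 + 127.0000 = 1065.2778°C.
In Rankine: 1065.2778 × 1.8 + 491.67 = 2409.2°R.

2409.2°R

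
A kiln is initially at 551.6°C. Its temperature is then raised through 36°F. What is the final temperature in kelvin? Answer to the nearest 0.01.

844.75 K

The 36°F change is an interval, so only the factor 5/9 applies: +36 × 5/9 = +20.0000°C.
Final Celsius temperature: 551.6000 + 20.0000 = 571.6000°C.
In kelvin: 571.6000 + 273.15 = 844.75 K.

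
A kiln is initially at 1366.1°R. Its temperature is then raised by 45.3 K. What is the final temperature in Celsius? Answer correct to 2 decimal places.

Initial temperature in Celsius: (1366.1 - 491.67) × 5/9 = 485.7944°C.
The 45.3 K change is an interval; Kelvin and Celsius degrees are the same size, so ΔC = +45.3°C.
Final Celsius temperature: 485.7944 + 45.3000 = 531.0944°C.

531.09°C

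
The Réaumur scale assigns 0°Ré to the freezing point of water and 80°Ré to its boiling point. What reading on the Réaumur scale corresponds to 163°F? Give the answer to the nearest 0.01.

First in Celsius: (163 - 32) × 5/9 = 72.7778°C.
Linearly onto the Réaumur scale: 0 + (72.7778 / 100) × (80 - 0) = 58.22°Ré.

58.22°Ré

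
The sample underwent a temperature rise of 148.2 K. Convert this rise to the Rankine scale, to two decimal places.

Only the scale ratio 1.8 matters for a change in temperature.
148.2 × 1.8 = 266.76.

266.76°R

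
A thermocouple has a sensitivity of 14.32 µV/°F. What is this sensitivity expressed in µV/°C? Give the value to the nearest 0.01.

Since only a temperature interval is involved, the additive offset between the scales drops out.
A change of 1°C is a change of 1.8°F, so per °C the value is 14.32 × 1.8 = 25.78.

25.78 µV/°C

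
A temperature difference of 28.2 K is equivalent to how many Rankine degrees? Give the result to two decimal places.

50.76°R

For a temperature interval the offset drops out; only the factor 1.8 applies.
28.2 × 1.8 = 50.76.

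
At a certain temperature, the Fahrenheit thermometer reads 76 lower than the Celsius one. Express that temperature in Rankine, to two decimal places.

248.67°R

Let x be the Celsius reading; then the Fahrenheit reading is 1.8·x + 32.
(1.8·x + 32) - x = -76  ⇒  (0.8)·x = -108  ⇒  x = -135.0000°C.
In Rankine: -135.0000 × 1.8 + 491.67 = 248.67°R.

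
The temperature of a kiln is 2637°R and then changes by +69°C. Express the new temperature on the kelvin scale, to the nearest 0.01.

1534.00 K

Initial temperature in Celsius: (2637 - 491.67) × 5/9 = 1191.8500°C.
Final Celsius temperature: 1191.8500 + 69.0000 = 1260.8500°C.
In kelvin: 1260.8500 + 273.15 = 1534.00 K.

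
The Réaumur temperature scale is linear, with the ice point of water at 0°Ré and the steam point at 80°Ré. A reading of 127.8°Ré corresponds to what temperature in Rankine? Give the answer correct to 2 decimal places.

Linear interpolation between the fixed points: C = (127.8 - 0) × 100 / (80 - 0) = 159.7500°C.
Then 159.7500 × 1.8 + 491.67 = 779.22°R.

779.22°R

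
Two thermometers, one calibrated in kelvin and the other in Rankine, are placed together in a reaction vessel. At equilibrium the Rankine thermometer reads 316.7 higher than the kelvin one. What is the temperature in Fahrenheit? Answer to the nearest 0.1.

Let x be the kelvin reading; then the Rankine reading is 1.8·x.
(1.8·x) - x = 316.7  ⇒  (0.8)·x = 316.7  ⇒  x = 395.8750 K.
In Celsius: 395.875 - 273.15 = 122.7250°C.
In Fahrenheit: 122.7250 × 1.8 + 32 = 252.9°F.

252.9°F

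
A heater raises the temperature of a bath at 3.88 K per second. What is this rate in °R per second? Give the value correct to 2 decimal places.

6.98 °R/second

Since only a temperature interval is involved, the additive offset between the scales drops out.
A change of 1 K is a change of 1.8°R, so 3.88 × 1.8 = 6.98.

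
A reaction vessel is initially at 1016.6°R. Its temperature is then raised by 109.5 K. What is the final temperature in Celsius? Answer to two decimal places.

401.13°C

Initial temperature in Celsius: (1016.6 - 491.67) × 5/9 = 291.6278°C.
The 109.5 K change is an interval; Kelvin and Celsius degrees are the same size, so ΔC = +109.5°C.
Final Celsius temperature: 291.6278 + 109.5000 = 401.1278°C.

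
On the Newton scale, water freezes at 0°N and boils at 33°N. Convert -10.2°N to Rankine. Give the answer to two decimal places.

436.03°R

Linear interpolation between the fixed points: C = (-10.2 - 0) × 100 / (33 - 0) = -30.9091°C.
Then -30.9091 × 1.8 + 491.67 = 436.03°R.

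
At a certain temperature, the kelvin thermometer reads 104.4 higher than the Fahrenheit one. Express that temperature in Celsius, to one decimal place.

Let x be the Fahrenheit reading; then the kelvin reading is 5/9·x + 255.372.
(5/9·x + 255.372) - x = 104.4  ⇒  (-4/9)·x = -150.972  ⇒  x = 339.6875°F.
In Celsius: (339.6875 - 32) × 5/9 = 170.9°C.

170.9°C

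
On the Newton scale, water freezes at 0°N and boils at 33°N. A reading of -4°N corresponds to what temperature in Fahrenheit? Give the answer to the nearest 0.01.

Linear interpolation between the fixed points: C = (-4 - 0) × 100 / (33 - 0) = -12.1212°C.
Then -12.1212 × 1.8 + 32 = 10.18°F.

10.18°F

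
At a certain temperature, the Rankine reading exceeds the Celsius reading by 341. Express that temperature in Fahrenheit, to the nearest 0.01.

Let x be the Rankine reading; then the Celsius reading is 5/9·x - 273.15.
(5/9·x - 273.15) - x = -341  ⇒  (-4/9)·x = -67.85  ⇒  x = 152.6625°R.
In Celsius: (152.6625 - 491.67) × 5/9 = -188.3375°C.
In Fahrenheit: -188.3375 × 1.8 + 32 = -307.01°F.

-307.01°F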